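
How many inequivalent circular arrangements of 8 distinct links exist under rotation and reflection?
(8-1)!/2 = 5040/2 = 2520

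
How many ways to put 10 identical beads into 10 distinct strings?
C(10+10-1, 10-1) = C(19, 9) = 92378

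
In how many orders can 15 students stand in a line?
15! = 1307674368000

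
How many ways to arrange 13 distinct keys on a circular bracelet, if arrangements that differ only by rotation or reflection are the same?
(13-1)!/2 = 479001600/2 = 239500800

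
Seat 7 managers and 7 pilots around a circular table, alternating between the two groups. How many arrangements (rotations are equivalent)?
Fix one of the managers: (7-1)! ways for the remaining managers, × 7! ways for the pilots = 720 × 5040 = 3628800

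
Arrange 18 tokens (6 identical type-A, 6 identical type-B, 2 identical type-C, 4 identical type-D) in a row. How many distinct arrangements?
18! / (6! × 6! × 2! × 4!) = 257297040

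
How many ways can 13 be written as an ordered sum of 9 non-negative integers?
C(13+9-1, 9-1) = C(21, 8) = 203490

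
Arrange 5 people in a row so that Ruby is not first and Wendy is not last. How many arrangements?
By inclusion-exclusion: 5! - 2×(5-1)! + (5-2)! = 120 - 48 + 6 = 78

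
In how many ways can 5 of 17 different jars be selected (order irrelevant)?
C(17,5) = 17!/(5!×12!) = 6188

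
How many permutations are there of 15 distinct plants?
15! = 1307674368000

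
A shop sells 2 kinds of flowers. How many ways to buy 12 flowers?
C(12+2-1, 2-1) = C(13, 1) = 13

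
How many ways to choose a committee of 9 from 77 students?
C(77,9) = 77!/(9!×68!) = 161322559475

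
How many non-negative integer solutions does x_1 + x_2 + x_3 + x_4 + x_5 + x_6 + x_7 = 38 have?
C(38+7-1, 7-1) = C(44, 6) = 7059052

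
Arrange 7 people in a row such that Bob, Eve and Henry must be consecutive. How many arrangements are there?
Treat the 3 as one block: (7-3+1)! × 3! = 120 × 6 = 720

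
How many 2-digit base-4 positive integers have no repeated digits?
First digit: 3 choices (nonzero). Then descending: 3 × 3 = 9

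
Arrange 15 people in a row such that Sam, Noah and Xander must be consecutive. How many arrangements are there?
Treat the 3 as one block: (15-3+1)! × 3! = 6227020800 × 6 = 37362124800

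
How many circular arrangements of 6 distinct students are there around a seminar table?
Circular: fix one position, arrange the rest. (6-1)! = 120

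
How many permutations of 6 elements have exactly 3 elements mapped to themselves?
Choose the 3 fixed points C(6,3) = 20, derange the rest: !3 = Σ_{j=0}^{3} (-1)^j·3!/j! = 6 - 6 + 3 - 1 = 2. Product = 20 × 2 = 40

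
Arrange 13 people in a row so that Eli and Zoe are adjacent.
Treat as block: (13-1)! × 2! = 479001600 × 2 = 958003200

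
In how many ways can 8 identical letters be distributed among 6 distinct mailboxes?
C(8+6-1, 6-1) = C(13, 5) = 1287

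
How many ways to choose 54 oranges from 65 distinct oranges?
C(65,54) = 65!/(54!×11!) = 895068996640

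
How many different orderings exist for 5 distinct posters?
5! = 120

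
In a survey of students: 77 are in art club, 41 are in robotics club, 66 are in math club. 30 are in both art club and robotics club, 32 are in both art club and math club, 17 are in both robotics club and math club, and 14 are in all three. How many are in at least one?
|A∪B∪C| = 77+41+66-30-32-17+14 = 119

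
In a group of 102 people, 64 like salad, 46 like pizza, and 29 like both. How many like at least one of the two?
|A∪B| = |A| + |B| - |A∩B| = 64 + 46 - 29 = 81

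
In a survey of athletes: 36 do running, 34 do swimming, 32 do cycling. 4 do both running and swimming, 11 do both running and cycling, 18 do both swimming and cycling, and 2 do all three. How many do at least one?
|A∪B∪C| = 36+34+32-4-11-18+2 = 71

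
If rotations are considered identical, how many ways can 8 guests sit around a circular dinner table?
Circular: fix one position, arrange the rest. (8-1)! = 5040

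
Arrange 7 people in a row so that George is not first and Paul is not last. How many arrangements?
By inclusion-exclusion: 7! - 2×(7-1)! + (7-2)! = 5040 - 1440 + 120 = 3720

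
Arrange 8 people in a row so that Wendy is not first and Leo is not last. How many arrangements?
By inclusion-exclusion: 8! - 2×(8-1)! + (8-2)! = 40320 - 10080 + 720 = 30960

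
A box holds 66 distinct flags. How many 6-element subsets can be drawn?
C(66,6) = 66!/(6!×60!) = 90858768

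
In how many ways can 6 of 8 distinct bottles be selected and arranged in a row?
P(8,6) = 8!/(8-6)! = 20160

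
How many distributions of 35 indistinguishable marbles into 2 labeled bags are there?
C(35+2-1, 2-1) = C(36, 1) = 36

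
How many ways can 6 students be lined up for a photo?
6! = 720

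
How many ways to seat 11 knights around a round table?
Circular: fix one position, arrange the rest. (11-1)! = 3628800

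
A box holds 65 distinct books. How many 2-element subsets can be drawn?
C(65,2) = 65!/(2!×63!) = 2080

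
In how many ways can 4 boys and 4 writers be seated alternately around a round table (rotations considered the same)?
Fix one of the boys: (4-1)! ways for the remaining boys, × 4! ways for the writers = 6 × 24 = 144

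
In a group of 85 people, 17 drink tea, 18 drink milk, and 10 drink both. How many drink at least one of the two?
|A∪B| = |A| + |B| - |A∩B| = 17 + 18 - 10 = 25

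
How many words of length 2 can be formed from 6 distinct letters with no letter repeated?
P(6,2) = 6!/(6-2)! = 30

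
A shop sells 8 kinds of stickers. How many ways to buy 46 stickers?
C(46+8-1, 8-1) = C(53, 7) = 154143080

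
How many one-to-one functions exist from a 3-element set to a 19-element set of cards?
P(19,3) = 19!/(19-3)! = 5814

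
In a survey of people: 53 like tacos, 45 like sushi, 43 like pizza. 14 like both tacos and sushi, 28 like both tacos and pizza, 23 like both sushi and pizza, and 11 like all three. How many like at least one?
|A∪B∪C| = 53+45+43-14-28-23+11 = 87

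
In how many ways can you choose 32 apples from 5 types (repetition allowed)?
C(32+5-1, 5-1) = C(36, 4) = 58905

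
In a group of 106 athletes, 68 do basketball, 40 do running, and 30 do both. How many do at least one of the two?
|A∪B| = |A| + |B| - |A∩B| = 68 + 40 - 30 = 78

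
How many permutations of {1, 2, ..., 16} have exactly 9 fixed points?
Choose the 9 fixed points C(16,9) = 11440, derange the rest: !7 = Σ_{j=0}^{7} (-1)^j·7!/j! = 5040 - 5040 + 2520 - 840 + 210 - 42 + 7 - 1 = 1854. Product = 11440 × 1854 = 21209760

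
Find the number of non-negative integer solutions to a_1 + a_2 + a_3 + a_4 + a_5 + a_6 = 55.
C(55+6-1, 6-1) = C(60, 5) = 5461512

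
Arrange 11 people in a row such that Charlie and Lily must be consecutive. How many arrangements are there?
Treat the 2 as one block: (11-2+1)! × 2! = 3628800 × 2 = 7257600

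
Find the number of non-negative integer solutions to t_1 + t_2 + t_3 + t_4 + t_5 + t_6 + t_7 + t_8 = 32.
C(32+8-1, 8-1) = C(39, 7) = 15380937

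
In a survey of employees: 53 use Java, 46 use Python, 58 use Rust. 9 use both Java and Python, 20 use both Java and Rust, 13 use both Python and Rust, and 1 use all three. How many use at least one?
|A∪B∪C| = 53+46+58-9-20-13+1 = 116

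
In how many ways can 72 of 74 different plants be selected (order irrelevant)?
C(74,72) = 74!/(72!×2!) = 2701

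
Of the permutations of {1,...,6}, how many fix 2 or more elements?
Exactly j fixed points: C(6,j)·!(6-j); sum over j ≥ 2 (derangement numbers via !m = (m-1)·(!(m-1) + !(m-2)): !0..!4 = 1, 0, 1, 2, 9). Σ_{j=2}^{6} C(6,j)·!(6-j) = C(6,2)·!4 + C(6,3)·!3 + C(6,4)·!2 + C(6,5)·!1 + C(6,6)·!0 = 15·9 + 20·2 + 15·1 + 6·0 + 1·1 = 191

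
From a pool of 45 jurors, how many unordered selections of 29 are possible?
C(45,29) = 45!/(29!×16!) = 646626422970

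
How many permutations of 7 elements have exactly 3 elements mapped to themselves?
Choose the 3 fixed points C(7,3) = 35, derange the rest: !4 = Σ_{j=0}^{4} (-1)^j·4!/j! = 24 - 24 + 12 - 4 + 1 = 9. Product = 35 × 9 = 315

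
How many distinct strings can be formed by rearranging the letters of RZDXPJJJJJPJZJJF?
16! / (1! × 1! × 1! × 2! × 2! × 1! × 8!) = 129729600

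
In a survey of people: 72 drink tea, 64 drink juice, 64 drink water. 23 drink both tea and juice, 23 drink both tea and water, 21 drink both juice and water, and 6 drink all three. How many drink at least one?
|A∪B∪C| = 72+64+64-23-23-21+6 = 139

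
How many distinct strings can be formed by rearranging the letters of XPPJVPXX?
8! / (3! × 3! × 1! × 1!) = 1120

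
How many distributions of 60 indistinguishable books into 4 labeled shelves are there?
C(60+4-1, 4-1) = C(63, 3) = 39711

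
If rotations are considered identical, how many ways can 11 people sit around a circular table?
Circular: fix one position, arrange the rest. (11-1)! = 3628800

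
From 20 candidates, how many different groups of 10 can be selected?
C(20,10) = 20!/(10!×10!) = 184756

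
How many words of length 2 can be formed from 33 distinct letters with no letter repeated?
P(33,2) = 33!/(33-2)! = 1056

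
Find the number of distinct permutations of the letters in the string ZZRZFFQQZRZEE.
13! / (2! × 2! × 2! × 5! × 2!) = 3243240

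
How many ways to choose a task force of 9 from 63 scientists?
C(63,9) = 63!/(9!×54!) = 23667689815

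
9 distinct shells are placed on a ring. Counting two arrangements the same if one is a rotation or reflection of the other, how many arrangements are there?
(9-1)!/2 = 40320/2 = 20160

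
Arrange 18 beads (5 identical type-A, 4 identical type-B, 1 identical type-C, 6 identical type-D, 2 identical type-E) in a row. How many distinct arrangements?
18! / (5! × 4! × 1! × 6! × 2!) = 1543782240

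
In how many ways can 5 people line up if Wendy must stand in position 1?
Fix one position: (5-1)! = 24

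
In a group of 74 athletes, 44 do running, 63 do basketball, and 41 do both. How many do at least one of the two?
|A∪B| = |A| + |B| - |A∩B| = 44 + 63 - 41 = 66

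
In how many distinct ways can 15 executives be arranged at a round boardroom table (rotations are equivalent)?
Circular: fix one position, arrange the rest. (15-1)! = 87178291200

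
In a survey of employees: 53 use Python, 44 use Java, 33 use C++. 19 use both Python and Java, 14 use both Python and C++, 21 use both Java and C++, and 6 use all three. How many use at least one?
|A∪B∪C| = 53+44+33-19-14-21+6 = 82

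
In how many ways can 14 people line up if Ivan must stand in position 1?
Fix one position: (14-1)! = 6227020800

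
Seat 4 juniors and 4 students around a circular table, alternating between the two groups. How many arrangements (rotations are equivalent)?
Fix one of the juniors: (4-1)! ways for the remaining juniors, × 4! ways for the students = 6 × 24 = 144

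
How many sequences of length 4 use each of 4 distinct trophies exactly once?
4! = 24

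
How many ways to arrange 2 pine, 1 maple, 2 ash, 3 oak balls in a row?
8! / (2! × 1! × 2! × 3!) = 1680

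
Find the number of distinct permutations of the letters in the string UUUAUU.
6! / (1! × 5!) = 6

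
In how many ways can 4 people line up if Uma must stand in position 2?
Fix one position: (4-1)! = 6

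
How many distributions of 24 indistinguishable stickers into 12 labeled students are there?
C(24+12-1, 12-1) = C(35, 11) = 417225900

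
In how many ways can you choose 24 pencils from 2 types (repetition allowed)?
C(24+2-1, 2-1) = C(25, 1) = 25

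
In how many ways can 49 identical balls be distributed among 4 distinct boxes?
C(49+4-1, 4-1) = C(52, 3) = 22100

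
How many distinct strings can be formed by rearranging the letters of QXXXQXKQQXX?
11! / (1! × 6! × 4!) = 2310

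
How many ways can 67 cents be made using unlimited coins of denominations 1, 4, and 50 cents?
Coefficient of x^67 in 1/(1-x^1) · 1/(1-x^4) · 1/(1-x^50). Case on j = number of 50-cent coins (j = 0..1); remainder r = 67 - 50j is made from {1,4} in ⌊r/4⌋+1 ways. r = 67, 17 → 17 + 5 = 22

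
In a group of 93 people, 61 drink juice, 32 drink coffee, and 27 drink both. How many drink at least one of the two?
|A∪B| = |A| + |B| - |A∩B| = 61 + 32 - 27 = 66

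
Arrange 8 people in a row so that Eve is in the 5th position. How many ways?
Fix one position: (8-1)! = 5040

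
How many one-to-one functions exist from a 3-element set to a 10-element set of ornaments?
P(10,3) = 10!/(10-3)! = 720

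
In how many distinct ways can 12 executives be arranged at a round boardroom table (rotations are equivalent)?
Circular: fix one position, arrange the rest. (12-1)! = 39916800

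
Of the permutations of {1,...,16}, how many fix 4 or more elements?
Exactly j fixed points: C(16,j)·!(16-j); sum over j ≥ 4 (derangement numbers via !m = (m-1)·(!(m-1) + !(m-2)): !0..!12 = 1, 0, 1, 2, 9, 44, 265, 1854, 14833, 133496, 1334961, 14684570, 176214841). Σ_{j=4}^{16} C(16,j)·!(16-j) = C(16,4)·!12 + C(16,5)·!11 + C(16,6)·!10 + C(16,7)·!9 + C(16,8)·!8 + C(16,9)·!7 + C(16,10)·!6 + C(16,11)·!5 + C(16,12)·!4 + C(16,13)·!3 + C(16,14)·!2 + C(16,15)·!1 + C(16,16)·!0 = 1820·176214841 + 4368·14684570 + 8008·1334961 + 11440·133496 + 12870·14833 + 11440·1854 + 8008·265 + 4368·44 + 1820·9 + 560·2 + 120·1 + 16·0 + 1·1 = 397285216711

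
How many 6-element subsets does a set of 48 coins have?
C(48,6) = 48!/(6!×42!) = 12271512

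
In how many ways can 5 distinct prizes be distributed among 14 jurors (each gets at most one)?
P(14,5) = 14!/(14-5)! = 240240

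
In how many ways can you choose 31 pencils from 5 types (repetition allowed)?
C(31+5-1, 5-1) = C(35, 4) = 52360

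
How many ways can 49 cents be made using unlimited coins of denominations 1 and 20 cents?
Coefficient of x^49 in 1/(1-x^1) · 1/(1-x^20). Use j coins of 20 for j = 0..⌊49/20⌋ = 2, the rest in 1s: 2 + 1 = 3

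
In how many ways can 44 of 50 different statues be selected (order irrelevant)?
C(50,44) = 50!/(44!×6!) = 15890700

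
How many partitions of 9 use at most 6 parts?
By conjugation, equals partitions of 9 into parts ≤ 6. Let r_j(i) = number of partitions of i into parts ≤ j, for i = 0..9. r_1(i) = 1 for all i; r_j(i) = r_{j-1}(i) + r_j(i-j). Rows j = 2..6: ≤2: 1 1 2 2 3 3 4 4 5 5; ≤3: 1 1 2 3 4 5 7 8 10 12; ≤4: 1 1 2 3 5 6 9 11 15 18; ≤5: 1 1 2 3 5 7 10 13 18 23; ≤6: 1 1 2 3 5 7 11 14 20 26. r_6(9) = 26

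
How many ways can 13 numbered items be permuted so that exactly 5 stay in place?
Choose the 5 fixed points C(13,5) = 1287, derange the rest: !8 = Σ_{j=0}^{8} (-1)^j·8!/j! = 40320 - 40320 + 20160 - 6720 + 1680 - 336 + 56 - 8 + 1 = 14833. Product = 1287 × 14833 = 19090071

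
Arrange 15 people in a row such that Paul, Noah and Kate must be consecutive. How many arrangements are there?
Treat the 3 as one block: (15-3+1)! × 3! = 6227020800 × 6 = 37362124800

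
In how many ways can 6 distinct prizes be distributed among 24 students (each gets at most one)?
P(24,6) = 24!/(24-6)! = 96909120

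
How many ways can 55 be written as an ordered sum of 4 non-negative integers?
C(55+4-1, 4-1) = C(58, 3) = 30856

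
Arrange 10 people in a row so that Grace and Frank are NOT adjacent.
Total - adjacent = 10! - (10-1)!×2 = 3628800 - 725760 = 2903040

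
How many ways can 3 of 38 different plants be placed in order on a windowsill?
P(38,3) = 38!/(38-3)! = 50616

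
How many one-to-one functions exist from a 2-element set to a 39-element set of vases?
P(39,2) = 39!/(39-2)! = 1482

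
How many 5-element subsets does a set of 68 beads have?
C(68,5) = 68!/(5!×63!) = 10424128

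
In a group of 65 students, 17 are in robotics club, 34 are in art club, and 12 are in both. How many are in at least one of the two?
|A∪B| = |A| + |B| - |A∩B| = 17 + 34 - 12 = 39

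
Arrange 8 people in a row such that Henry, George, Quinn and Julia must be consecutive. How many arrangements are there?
Treat the 4 as one block: (8-4+1)! × 4! = 120 × 24 = 2880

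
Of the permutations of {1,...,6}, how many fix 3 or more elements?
Exactly j fixed points: C(6,j)·!(6-j); sum over j ≥ 3 (derangement numbers via !m = (m-1)·(!(m-1) + !(m-2)): !0..!3 = 1, 0, 1, 2). Σ_{j=3}^{6} C(6,j)·!(6-j) = C(6,3)·!3 + C(6,4)·!2 + C(6,5)·!1 + C(6,6)·!0 = 20·2 + 15·1 + 6·0 + 1·1 = 56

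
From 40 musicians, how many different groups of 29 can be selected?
C(40,29) = 40!/(29!×11!) = 2311801440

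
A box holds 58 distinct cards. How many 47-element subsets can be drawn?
C(58,47) = 58!/(47!×11!) = 227692286640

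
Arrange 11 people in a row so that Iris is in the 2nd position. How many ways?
Fix one position: (11-1)! = 3628800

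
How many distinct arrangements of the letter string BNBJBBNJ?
8! / (2! × 4! × 2!) = 420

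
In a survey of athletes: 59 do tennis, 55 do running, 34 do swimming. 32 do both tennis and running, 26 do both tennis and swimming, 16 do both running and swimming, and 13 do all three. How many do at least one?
|A∪B∪C| = 59+55+34-32-26-16+13 = 87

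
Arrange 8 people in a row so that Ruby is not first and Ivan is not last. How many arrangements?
By inclusion-exclusion: 8! - 2×(8-1)! + (8-2)! = 40320 - 10080 + 720 = 30960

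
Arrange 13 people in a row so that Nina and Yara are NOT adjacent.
Total - adjacent = 13! - (13-1)!×2 = 6227020800 - 958003200 = 5269017600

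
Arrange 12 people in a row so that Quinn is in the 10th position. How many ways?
Fix one position: (12-1)! = 39916800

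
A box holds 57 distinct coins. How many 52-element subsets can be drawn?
C(57,52) = 57!/(52!×5!) = 4187106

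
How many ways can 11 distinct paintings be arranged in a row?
11! = 39916800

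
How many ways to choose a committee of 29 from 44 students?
C(44,29) = 44!/(29!×15!) = 229911617056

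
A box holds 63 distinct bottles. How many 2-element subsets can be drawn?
C(63,2) = 63!/(2!×61!) = 1953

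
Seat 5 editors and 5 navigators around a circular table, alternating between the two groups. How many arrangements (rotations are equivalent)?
Fix one of the editors: (5-1)! ways for the remaining editors, × 5! ways for the navigators = 24 × 120 = 2880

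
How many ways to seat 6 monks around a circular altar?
Circular: fix one position, arrange the rest. (6-1)! = 120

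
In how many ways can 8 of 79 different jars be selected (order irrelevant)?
C(79,8) = 79!/(8!×71!) = 26088783435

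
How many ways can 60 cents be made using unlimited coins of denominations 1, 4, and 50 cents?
Coefficient of x^60 in 1/(1-x^1) · 1/(1-x^4) · 1/(1-x^50). Case on j = number of 50-cent coins (j = 0..1); remainder r = 60 - 50j is made from {1,4} in ⌊r/4⌋+1 ways. r = 60, 10 → 16 + 3 = 19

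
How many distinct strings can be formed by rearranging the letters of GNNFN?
5! / (1! × 3! × 1!) = 20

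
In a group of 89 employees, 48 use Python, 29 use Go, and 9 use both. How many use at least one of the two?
|A∪B| = |A| + |B| - |A∩B| = 48 + 29 - 9 = 68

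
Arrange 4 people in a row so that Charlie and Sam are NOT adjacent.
Total - adjacent = 4! - (4-1)!×2 = 24 - 12 = 12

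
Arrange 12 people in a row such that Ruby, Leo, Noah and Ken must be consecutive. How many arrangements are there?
Treat the 4 as one block: (12-4+1)! × 4! = 362880 × 24 = 8709120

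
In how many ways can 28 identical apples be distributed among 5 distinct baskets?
C(28+5-1, 5-1) = C(32, 4) = 35960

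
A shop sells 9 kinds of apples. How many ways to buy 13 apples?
C(13+9-1, 9-1) = C(21, 8) = 203490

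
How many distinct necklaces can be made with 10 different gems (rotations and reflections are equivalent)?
(10-1)!/2 = 362880/2 = 181440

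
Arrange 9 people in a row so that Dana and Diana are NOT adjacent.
Total - adjacent = 9! - (9-1)!×2 = 362880 - 80640 = 282240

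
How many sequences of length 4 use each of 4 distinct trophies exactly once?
4! = 24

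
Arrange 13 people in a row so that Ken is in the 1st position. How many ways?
Fix one position: (13-1)! = 479001600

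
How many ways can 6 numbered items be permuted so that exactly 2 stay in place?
Choose the 2 fixed points C(6,2) = 15, derange the rest: !4 = Σ_{j=0}^{4} (-1)^j·4!/j! = 24 - 24 + 12 - 4 + 1 = 9. Product = 15 × 9 = 135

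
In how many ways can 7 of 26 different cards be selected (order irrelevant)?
C(26,7) = 26!/(7!×19!) = 657800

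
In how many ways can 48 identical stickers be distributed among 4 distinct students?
C(48+4-1, 4-1) = C(51, 3) = 20825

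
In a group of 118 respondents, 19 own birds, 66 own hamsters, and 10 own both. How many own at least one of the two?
|A∪B| = |A| + |B| - |A∩B| = 19 + 66 - 10 = 75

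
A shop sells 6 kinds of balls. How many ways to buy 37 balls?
C(37+6-1, 6-1) = C(42, 5) = 850668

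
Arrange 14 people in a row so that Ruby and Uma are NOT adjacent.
Total - adjacent = 14! - (14-1)!×2 = 87178291200 - 12454041600 = 74724249600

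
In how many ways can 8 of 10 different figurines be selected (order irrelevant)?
C(10,8) = 10!/(8!×2!) = 45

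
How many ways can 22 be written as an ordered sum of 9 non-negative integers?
C(22+9-1, 9-1) = C(30, 8) = 5852925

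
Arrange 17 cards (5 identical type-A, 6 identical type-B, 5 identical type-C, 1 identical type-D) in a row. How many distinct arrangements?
17! / (5! × 6! × 5! × 1!) = 34306272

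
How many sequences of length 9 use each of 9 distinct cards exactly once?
9! = 362880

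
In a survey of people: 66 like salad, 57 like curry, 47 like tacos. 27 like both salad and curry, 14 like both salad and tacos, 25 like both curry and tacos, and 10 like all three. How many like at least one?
|A∪B∪C| = 66+57+47-27-14-25+10 = 114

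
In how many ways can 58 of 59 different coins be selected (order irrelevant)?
C(59,58) = 59!/(58!×1!) = 59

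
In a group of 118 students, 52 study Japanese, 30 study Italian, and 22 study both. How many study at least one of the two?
|A∪B| = |A| + |B| - |A∩B| = 52 + 30 - 22 = 60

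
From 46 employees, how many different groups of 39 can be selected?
C(46,39) = 46!/(39!×7!) = 53524680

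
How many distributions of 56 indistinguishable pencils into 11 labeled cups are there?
C(56+11-1, 11-1) = C(66, 10) = 210980549208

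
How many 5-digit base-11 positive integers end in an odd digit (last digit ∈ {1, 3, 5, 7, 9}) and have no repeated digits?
Last∈{1,3,5,7,9}. Last=0: 0. Last nonzero: 5×9×P(9,3) = 22680. Total = 22680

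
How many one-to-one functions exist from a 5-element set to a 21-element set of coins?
P(21,5) = 21!/(21-5)! = 2441880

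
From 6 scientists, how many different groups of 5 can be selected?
C(6,5) = 6!/(5!×1!) = 6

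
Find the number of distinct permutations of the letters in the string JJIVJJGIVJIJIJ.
14! / (2! × 7! × 4! × 1!) = 360360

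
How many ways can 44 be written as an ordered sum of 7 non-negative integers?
C(44+7-1, 7-1) = C(50, 6) = 15890700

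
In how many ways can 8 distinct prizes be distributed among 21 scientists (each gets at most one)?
P(21,8) = 21!/(21-8)! = 8204716800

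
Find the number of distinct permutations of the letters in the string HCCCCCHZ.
8! / (2! × 1! × 5!) = 168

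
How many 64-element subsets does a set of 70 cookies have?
C(70,64) = 70!/(64!×6!) = 131115985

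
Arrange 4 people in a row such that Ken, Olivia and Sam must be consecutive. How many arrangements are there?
Treat the 3 as one block: (4-3+1)! × 3! = 2 × 6 = 12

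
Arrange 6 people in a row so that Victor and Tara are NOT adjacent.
Total - adjacent = 6! - (6-1)!×2 = 720 - 240 = 480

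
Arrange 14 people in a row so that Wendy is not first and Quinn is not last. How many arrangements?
By inclusion-exclusion: 14! - 2×(14-1)! + (14-2)! = 87178291200 - 12454041600 + 479001600 = 75203251200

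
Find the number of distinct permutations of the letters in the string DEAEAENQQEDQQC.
14! / (2! × 4! × 1! × 1! × 2! × 4!) = 37837800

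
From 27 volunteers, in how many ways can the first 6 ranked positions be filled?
P(27,6) = 27!/(27-6)! = 213127200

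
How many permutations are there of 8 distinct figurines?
8! = 40320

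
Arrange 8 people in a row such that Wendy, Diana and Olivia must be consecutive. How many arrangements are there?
Treat the 3 as one block: (8-3+1)! × 3! = 720 × 6 = 4320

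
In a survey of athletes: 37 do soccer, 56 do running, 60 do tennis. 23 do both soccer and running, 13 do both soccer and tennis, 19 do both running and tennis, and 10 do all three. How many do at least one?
|A∪B∪C| = 37+56+60-23-13-19+10 = 108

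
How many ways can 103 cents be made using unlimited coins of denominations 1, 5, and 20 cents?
Coefficient of x^103 in 1/(1-x^1) · 1/(1-x^5) · 1/(1-x^20). Case on j = number of 20-cent coins (j = 0..5); remainder r = 103 - 20j is made from {1,5} in ⌊r/5⌋+1 ways. r = 103, 83, 63, 43, 23, 3 → 21 + 17 + 13 + 9 + 5 + 1 = 66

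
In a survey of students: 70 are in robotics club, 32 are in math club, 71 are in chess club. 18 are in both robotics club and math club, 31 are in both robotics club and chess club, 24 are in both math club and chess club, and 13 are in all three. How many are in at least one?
|A∪B∪C| = 70+32+71-18-31-24+13 = 113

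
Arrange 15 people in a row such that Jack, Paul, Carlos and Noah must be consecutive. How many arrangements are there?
Treat the 4 as one block: (15-4+1)! × 4! = 479001600 × 24 = 11496038400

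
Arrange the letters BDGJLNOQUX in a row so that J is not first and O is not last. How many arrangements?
By inclusion-exclusion: 10! - 2×(10-1)! + (10-2)! = 3628800 - 725760 + 40320 = 2943360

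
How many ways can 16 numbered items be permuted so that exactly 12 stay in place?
Choose the 12 fixed points C(16,12) = 1820, derange the rest: !4 = Σ_{j=0}^{4} (-1)^j·4!/j! = 24 - 24 + 12 - 4 + 1 = 9. Product = 1820 × 9 = 16380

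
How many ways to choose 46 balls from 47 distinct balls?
C(47,46) = 47!/(46!×1!) = 47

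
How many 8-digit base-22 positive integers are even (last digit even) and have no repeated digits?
Last∈{0,2,4,6,8,10,12,14,16,18,20}. Last=0: 586051200. Last nonzero: 10×20×P(20,6) = 5581440000. Total = 6167491200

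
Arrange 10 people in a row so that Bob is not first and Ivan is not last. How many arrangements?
By inclusion-exclusion: 10! - 2×(10-1)! + (10-2)! = 3628800 - 725760 + 40320 = 2943360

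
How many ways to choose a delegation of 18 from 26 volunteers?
C(26,18) = 26!/(18!×8!) = 1562275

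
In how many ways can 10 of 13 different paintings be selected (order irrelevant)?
C(13,10) = 13!/(10!×3!) = 286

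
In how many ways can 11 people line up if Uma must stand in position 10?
Fix one position: (11-1)! = 3628800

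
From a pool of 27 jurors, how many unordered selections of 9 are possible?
C(27,9) = 27!/(9!×18!) = 4686825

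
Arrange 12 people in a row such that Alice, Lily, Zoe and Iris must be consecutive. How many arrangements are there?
Treat the 4 as one block: (12-4+1)! × 4! = 362880 × 24 = 8709120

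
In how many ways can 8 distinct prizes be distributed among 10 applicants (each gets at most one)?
P(10,8) = 10!/(10-8)! = 1814400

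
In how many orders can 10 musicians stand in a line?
10! = 3628800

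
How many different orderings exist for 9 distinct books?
9! = 362880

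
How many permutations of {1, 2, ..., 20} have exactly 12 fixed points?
Choose the 12 fixed points C(20,12) = 125970, derange the rest: !8 = Σ_{j=0}^{8} (-1)^j·8!/j! = 40320 - 40320 + 20160 - 6720 + 1680 - 336 + 56 - 8 + 1 = 14833. Product = 125970 × 14833 = 1868513010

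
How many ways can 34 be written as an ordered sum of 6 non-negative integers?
C(34+6-1, 6-1) = C(39, 5) = 575757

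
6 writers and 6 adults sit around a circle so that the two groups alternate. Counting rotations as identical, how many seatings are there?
Fix one of the writers: (6-1)! ways for the remaining writers, × 6! ways for the adults = 120 × 720 = 86400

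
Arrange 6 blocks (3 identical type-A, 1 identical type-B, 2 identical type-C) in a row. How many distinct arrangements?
6! / (3! × 1! × 2!) = 60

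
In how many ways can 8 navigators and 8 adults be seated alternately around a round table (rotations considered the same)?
Fix one of the navigators: (8-1)! ways for the remaining navigators, × 8! ways for the adults = 5040 × 40320 = 203212800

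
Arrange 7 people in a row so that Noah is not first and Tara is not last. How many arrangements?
By inclusion-exclusion: 7! - 2×(7-1)! + (7-2)! = 5040 - 1440 + 120 = 3720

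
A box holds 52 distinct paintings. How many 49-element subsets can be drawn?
C(52,49) = 52!/(49!×3!) = 22100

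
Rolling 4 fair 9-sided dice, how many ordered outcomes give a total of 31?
Coefficient of x^31 in (x + x² + ... + x^9)^4. By inclusion-exclusion on dice exceeding 9: Σ_j (-1)^j C(4,j)·C(31-1-9j, 3) = C(4,0)·C(30,3) - C(4,1)·C(21,3) + C(4,2)·C(12,3) - C(4,3)·C(3,3) = 1·4060 - 4·1330 + 6·220 - 4·1 = 56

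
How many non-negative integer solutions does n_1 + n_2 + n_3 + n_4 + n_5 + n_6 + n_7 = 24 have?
C(24+7-1, 7-1) = C(30, 6) = 593775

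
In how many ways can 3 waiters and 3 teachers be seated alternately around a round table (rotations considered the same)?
Fix one of the waiters: (3-1)! ways for the remaining waiters, × 3! ways for the teachers = 2 × 6 = 12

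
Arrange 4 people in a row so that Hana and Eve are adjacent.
Treat as block: (4-1)! × 2! = 6 × 2 = 12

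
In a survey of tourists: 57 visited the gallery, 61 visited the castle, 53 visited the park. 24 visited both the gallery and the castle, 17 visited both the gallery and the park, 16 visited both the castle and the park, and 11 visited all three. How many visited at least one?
|A∪B∪C| = 57+61+53-24-17-16+11 = 125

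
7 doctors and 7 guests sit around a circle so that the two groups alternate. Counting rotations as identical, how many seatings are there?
Fix one of the doctors: (7-1)! ways for the remaining doctors, × 7! ways for the guests = 720 × 5040 = 3628800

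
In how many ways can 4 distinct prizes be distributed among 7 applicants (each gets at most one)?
P(7,4) = 7!/(7-4)! = 840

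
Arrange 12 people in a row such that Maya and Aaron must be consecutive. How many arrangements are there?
Treat the 2 as one block: (12-2+1)! × 2! = 39916800 × 2 = 79833600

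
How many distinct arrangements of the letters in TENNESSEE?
9! / (1! × 4! × 2! × 2!) = 3780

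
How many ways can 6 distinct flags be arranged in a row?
6! = 720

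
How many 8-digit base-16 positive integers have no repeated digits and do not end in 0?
Last digit: 15 nonzero choices. First digit: 14 (nonzero, ≠last). Middle 6: P(14,6) = 2162160. Total = 454053600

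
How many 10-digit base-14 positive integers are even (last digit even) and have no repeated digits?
Last∈{0,2,4,6,8,10,12}. Last=0: 259459200. Last nonzero: 6×12×P(12,8) = 1437004800. Total = 1696464000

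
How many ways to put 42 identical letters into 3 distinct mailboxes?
C(42+3-1, 3-1) = C(44, 2) = 946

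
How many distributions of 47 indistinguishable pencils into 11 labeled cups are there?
C(47+11-1, 11-1) = C(57, 10) = 43183019880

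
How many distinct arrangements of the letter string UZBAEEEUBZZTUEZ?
15! / (3! × 2! × 1! × 4! × 4! × 1!) = 189189000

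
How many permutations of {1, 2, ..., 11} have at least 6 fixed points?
Exactly j fixed points: C(11,j)·!(11-j); sum over j ≥ 6 (derangement numbers via !m = (m-1)·(!(m-1) + !(m-2)): !0..!5 = 1, 0, 1, 2, 9, 44). Σ_{j=6}^{11} C(11,j)·!(11-j) = C(11,6)·!5 + C(11,7)·!4 + C(11,8)·!3 + C(11,9)·!2 + C(11,10)·!1 + C(11,11)·!0 = 462·44 + 330·9 + 165·2 + 55·1 + 11·0 + 1·1 = 23684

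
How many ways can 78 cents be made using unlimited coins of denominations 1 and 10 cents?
Coefficient of x^78 in 1/(1-x^1) · 1/(1-x^10). Use j coins of 10 for j = 0..⌊78/10⌋ = 7, the rest in 1s: 7 + 1 = 8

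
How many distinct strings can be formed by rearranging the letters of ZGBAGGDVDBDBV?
13! / (3! × 1! × 3! × 1! × 2! × 3!) = 14414400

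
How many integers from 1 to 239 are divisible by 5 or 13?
⌊239/5⌋ + ⌊239/13⌋ - ⌊239/65⌋ = 47 + 18 - 3 = 62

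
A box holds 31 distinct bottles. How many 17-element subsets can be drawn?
C(31,17) = 31!/(17!×14!) = 265182525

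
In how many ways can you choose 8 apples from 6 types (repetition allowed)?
C(8+6-1, 6-1) = C(13, 5) = 1287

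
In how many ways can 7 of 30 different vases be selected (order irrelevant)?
C(30,7) = 30!/(7!×23!) = 2035800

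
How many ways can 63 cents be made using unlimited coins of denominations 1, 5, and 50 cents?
Coefficient of x^63 in 1/(1-x^1) · 1/(1-x^5) · 1/(1-x^50). Case on j = number of 50-cent coins (j = 0..1); remainder r = 63 - 50j is made from {1,5} in ⌊r/5⌋+1 ways. r = 63, 13 → 13 + 3 = 16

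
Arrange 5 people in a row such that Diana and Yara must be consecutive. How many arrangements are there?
Treat the 2 as one block: (5-2+1)! × 2! = 24 × 2 = 48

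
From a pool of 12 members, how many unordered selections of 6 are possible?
C(12,6) = 12!/(6!×6!) = 924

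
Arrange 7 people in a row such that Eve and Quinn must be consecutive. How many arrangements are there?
Treat the 2 as one block: (7-2+1)! × 2! = 720 × 2 = 1440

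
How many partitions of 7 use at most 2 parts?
By conjugation, equals partitions of 7 into parts ≤ 2. Let r_j(i) = number of partitions of i into parts ≤ j, for i = 0..7. r_1(i) = 1 for all i; r_j(i) = r_{j-1}(i) + r_j(i-j). Rows j = 2..2: ≤2: 1 1 2 2 3 3 4 4. r_2(7) = 4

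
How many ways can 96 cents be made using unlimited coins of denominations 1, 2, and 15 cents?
Coefficient of x^96 in 1/(1-x^1) · 1/(1-x^2) · 1/(1-x^15). Case on j = number of 15-cent coins (j = 0..6); remainder r = 96 - 15j is made from {1,2} in ⌊r/2⌋+1 ways. r = 96, 81, 66, 51, 36, 21, 6 → 49 + 41 + 34 + 26 + 19 + 11 + 4 = 184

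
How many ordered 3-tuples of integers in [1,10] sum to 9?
Coefficient of x^9 in (x + x² + ... + x^10)^3. By inclusion-exclusion on dice exceeding 10: Σ_j (-1)^j C(3,j)·C(9-1-10j, 2) = C(3,0)·C(8,2) = 1·28 = 28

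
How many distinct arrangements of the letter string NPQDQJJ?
7! / (1! × 1! × 2! × 2! × 1!) = 1260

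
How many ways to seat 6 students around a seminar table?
Circular: fix one position, arrange the rest. (6-1)! = 120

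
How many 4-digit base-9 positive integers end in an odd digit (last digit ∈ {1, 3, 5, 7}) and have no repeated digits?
Last∈{1,3,5,7}. Last=0: 0. Last nonzero: 4×7×P(7,2) = 1176. Total = 1176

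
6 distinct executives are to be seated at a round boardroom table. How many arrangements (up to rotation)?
Circular: fix one position, arrange the rest. (6-1)! = 120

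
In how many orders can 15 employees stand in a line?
15! = 1307674368000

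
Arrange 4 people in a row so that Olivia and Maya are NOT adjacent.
Total - adjacent = 4! - (4-1)!×2 = 24 - 12 = 12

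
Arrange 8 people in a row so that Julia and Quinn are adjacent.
Treat as block: (8-1)! × 2! = 5040 × 2 = 10080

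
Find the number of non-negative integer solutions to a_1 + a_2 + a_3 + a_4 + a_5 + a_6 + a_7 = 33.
C(33+7-1, 7-1) = C(39, 6) = 3262623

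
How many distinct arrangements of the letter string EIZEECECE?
9! / (2! × 1! × 1! × 5!) = 1512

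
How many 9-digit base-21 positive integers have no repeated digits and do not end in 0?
Last digit: 20 nonzero choices. First digit: 19 (nonzero, ≠last). Middle 7: P(19,7) = 253955520. Total = 96503097600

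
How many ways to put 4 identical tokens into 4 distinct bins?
C(4+4-1, 4-1) = C(7, 3) = 35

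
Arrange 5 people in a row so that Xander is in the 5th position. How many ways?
Fix one position: (5-1)! = 24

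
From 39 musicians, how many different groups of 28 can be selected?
C(39,28) = 39!/(28!×11!) = 1676056044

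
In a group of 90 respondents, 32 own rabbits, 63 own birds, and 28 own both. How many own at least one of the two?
|A∪B| = |A| + |B| - |A∩B| = 32 + 63 - 28 = 67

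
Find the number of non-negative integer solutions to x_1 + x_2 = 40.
C(40+2-1, 2-1) = C(41, 1) = 41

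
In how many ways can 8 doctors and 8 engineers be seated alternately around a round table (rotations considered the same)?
Fix one of the doctors: (8-1)! ways for the remaining doctors, × 8! ways for the engineers = 5040 × 40320 = 203212800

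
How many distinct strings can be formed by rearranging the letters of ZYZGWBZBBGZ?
11! / (3! × 1! × 1! × 2! × 4!) = 138600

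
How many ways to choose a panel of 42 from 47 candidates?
C(47,42) = 47!/(42!×5!) = 1533939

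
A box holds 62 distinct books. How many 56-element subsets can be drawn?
C(62,56) = 62!/(56!×6!) = 61474519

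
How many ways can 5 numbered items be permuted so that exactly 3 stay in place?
Choose the 3 fixed points C(5,3) = 10, derange the rest: !2 = Σ_{j=0}^{2} (-1)^j·2!/j! = 2 - 2 + 1 = 1. Product = 10 × 1 = 10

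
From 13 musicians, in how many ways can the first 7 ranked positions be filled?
P(13,7) = 13!/(13-7)! = 8648640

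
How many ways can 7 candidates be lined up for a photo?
7! = 5040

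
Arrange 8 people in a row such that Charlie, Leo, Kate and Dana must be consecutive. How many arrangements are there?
Treat the 4 as one block: (8-4+1)! × 4! = 120 × 24 = 2880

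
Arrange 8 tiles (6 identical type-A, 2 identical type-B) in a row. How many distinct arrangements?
8! / (6! × 2!) = 28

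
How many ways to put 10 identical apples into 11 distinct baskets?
C(10+11-1, 11-1) = C(20, 10) = 184756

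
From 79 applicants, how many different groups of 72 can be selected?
C(79,72) = 79!/(72!×7!) = 2898753715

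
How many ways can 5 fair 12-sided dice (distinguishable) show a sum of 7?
Coefficient of x^7 in (x + x² + ... + x^12)^5. By inclusion-exclusion on dice exceeding 12: Σ_j (-1)^j C(5,j)·C(7-1-12j, 4) = C(5,0)·C(6,4) = 1·15 = 15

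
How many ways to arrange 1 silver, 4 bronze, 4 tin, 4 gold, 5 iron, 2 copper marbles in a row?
20! / (1! × 4! × 4! × 4! × 5! × 2!) = 733296564000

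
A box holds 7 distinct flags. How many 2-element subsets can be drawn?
C(7,2) = 7!/(2!×5!) = 21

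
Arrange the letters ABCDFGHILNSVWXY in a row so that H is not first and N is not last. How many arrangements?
By inclusion-exclusion: 15! - 2×(15-1)! + (15-2)! = 1307674368000 - 174356582400 + 6227020800 = 1139544806400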